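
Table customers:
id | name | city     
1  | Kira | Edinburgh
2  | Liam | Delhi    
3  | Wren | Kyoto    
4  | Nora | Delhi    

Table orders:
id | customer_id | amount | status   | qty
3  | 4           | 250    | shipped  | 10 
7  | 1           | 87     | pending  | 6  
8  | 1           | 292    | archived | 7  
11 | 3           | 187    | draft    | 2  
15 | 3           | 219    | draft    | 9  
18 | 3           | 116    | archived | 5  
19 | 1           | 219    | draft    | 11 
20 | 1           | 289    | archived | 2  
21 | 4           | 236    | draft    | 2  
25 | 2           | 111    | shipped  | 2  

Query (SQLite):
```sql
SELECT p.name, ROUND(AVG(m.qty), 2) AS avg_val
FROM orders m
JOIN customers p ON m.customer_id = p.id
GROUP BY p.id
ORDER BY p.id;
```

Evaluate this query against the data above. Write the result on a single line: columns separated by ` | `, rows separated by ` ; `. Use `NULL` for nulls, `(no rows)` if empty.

Kira | 6.5 ; Liam | 2 ; Wren | 5.33 ; Nora | 6

Join each orders row to its customers via customer_id.
Group joined rows by customers.id; compute ROUND(AVG(m.qty), 2) per group.
  1: ids {7, 8, 19, 20} → ROUND(AVG(m.qty), 2)=6.5
  2: ids {25} → ROUND(AVG(m.qty), 2)=2
  3: ids {11, 15, 18} → ROUND(AVG(m.qty), 2)=5.33
  4: ids {3, 21} → ROUND(AVG(m.qty), 2)=6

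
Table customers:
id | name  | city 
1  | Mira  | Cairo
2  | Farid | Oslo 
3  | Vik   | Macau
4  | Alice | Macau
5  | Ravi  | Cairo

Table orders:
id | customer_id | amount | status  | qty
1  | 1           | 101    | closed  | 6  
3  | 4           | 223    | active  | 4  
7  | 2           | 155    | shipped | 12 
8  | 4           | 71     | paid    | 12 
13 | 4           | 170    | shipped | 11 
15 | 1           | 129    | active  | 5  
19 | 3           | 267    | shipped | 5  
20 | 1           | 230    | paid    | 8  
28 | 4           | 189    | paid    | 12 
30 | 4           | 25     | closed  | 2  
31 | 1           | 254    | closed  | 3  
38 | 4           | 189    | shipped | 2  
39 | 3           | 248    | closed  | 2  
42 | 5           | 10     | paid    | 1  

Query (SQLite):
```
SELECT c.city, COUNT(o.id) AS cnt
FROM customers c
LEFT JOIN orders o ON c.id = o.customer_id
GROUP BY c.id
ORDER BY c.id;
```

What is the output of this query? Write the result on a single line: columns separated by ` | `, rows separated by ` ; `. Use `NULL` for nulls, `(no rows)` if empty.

Cairo | 4 ; Oslo | 1 ; Macau | 2 ; Macau | 6 ; Cairo | 1

LEFT JOIN keeps every customers row; unmatched ones get NULL for orders columns.
Group by customers.id and compute COUNT(o.id). COUNT(col) of an all-NULL group is 0.
  1: ids {1, 15, 20, 31} → COUNT(o.id)=4
  2: ids {7} → COUNT(o.id)=1
  3: ids {19, 39} → COUNT(o.id)=2
  4: ids {3, 8, 13, 28, 30, 38} → COUNT(o.id)=6
  5: ids {42} → COUNT(o.id)=1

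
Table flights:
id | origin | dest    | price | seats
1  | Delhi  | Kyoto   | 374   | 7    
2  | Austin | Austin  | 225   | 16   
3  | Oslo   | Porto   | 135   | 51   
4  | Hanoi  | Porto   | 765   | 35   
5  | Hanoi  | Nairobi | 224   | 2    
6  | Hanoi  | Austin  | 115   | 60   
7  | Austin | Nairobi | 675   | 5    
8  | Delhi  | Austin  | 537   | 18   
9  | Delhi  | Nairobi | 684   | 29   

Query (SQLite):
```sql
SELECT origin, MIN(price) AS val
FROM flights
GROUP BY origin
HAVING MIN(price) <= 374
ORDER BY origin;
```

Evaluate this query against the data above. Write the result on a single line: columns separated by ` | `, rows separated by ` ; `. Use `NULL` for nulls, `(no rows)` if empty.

Austin | 225 ; Delhi | 374 ; Hanoi | 115 ; Oslo | 135

Partition flights by origin; compute MIN(price) within each group.
HAVING: keep groups where MIN(price) <= 374.
  Austin: ids {2, 7} → MIN(price)=225
  Delhi: ids {1, 8, 9} → MIN(price)=374
  Hanoi: ids {4, 5, 6} → MIN(price)=115
  Oslo: ids {3} → MIN(price)=135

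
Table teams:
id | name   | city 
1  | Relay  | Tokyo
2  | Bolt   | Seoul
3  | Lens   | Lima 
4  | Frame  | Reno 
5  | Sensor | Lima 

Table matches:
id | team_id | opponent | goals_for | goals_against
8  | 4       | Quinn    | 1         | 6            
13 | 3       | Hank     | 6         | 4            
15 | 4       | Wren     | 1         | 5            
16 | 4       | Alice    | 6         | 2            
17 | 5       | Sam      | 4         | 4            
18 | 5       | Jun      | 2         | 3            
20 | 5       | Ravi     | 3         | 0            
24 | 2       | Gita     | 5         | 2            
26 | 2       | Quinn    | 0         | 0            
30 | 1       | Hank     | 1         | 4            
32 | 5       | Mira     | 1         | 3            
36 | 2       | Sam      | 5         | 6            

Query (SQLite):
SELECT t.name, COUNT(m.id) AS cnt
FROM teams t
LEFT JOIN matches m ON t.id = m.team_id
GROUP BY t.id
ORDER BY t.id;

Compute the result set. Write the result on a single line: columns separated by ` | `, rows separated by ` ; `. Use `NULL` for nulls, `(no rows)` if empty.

LEFT JOIN keeps every teams row; unmatched ones get NULL for matches columns.
Group by teams.id and compute COUNT(m.id). COUNT(col) of an all-NULL group is 0.
  1: ids {30} → COUNT(m.id)=1
  2: ids {24, 26, 36} → COUNT(m.id)=3
  3: ids {13} → COUNT(m.id)=1
  4: ids {8, 15, 16} → COUNT(m.id)=3
  5: ids {17, 18, 20, 32} → COUNT(m.id)=4

Relay | 1 ; Bolt | 3 ; Lens | 1 ; Frame | 3 ; Sensor | 4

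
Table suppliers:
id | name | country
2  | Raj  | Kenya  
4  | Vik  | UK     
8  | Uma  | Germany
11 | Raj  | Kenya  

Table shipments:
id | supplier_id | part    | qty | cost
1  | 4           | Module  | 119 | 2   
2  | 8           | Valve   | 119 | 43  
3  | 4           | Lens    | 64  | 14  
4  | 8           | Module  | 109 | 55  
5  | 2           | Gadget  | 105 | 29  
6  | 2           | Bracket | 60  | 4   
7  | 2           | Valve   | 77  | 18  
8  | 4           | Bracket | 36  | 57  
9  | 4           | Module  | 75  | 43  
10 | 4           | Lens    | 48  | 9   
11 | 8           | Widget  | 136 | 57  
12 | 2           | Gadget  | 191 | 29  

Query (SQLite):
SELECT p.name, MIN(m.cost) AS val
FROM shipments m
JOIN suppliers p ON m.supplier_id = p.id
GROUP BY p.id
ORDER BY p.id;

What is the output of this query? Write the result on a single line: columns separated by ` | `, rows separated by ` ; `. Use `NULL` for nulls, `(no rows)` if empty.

Raj | 4 ; Vik | 2 ; Uma | 43

Join each shipments row to its suppliers via supplier_id.
Group joined rows by suppliers.id; compute MIN(m.cost) per group.
  2: ids {5, 6, 7, 12} → MIN(m.cost)=4
  4: ids {1, 3, 8, 9, 10} → MIN(m.cost)=2
  8: ids {2, 4, 11} → MIN(m.cost)=43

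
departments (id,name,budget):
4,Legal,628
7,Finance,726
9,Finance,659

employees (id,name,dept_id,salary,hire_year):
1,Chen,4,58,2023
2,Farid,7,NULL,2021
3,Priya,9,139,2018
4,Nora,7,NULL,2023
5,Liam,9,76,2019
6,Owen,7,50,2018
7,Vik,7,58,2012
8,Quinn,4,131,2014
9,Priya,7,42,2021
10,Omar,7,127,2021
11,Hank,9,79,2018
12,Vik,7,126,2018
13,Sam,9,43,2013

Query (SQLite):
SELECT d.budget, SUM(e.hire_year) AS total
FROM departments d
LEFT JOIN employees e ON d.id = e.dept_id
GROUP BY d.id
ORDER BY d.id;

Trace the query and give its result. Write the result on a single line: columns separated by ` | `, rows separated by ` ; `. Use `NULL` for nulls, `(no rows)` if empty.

628 | 4037 ; 726 | 14134 ; 659 | 8068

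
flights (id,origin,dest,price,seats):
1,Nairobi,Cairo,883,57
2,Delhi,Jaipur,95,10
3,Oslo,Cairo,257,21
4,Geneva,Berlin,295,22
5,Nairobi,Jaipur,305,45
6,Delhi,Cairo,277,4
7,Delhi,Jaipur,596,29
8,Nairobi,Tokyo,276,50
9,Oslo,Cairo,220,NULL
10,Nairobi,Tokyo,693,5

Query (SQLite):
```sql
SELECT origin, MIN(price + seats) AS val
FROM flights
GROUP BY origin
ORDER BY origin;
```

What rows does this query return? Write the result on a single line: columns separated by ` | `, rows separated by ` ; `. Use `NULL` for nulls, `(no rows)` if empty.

For each row compute price + seats.
Group by origin; take MIN of the expression per group.
  Delhi: ids {2, 6, 7} → MIN(price + seats)=105
  Geneva: ids {4} → MIN(price + seats)=317
  Nairobi: ids {1, 5, 8, 10} → MIN(price + seats)=326
  Oslo: ids {3, 9} → MIN(price + seats)=278

Delhi | 105 ; Geneva | 317 ; Nairobi | 326 ; Oslo | 278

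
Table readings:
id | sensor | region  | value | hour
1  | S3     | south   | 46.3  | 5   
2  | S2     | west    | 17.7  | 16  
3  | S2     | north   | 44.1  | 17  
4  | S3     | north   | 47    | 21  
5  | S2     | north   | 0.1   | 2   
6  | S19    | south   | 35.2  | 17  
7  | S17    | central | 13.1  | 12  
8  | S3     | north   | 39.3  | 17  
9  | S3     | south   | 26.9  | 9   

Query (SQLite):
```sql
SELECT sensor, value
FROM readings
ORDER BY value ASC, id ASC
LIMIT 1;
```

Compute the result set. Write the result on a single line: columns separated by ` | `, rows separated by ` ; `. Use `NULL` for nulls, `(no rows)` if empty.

S2 | 0.1

Sort by value asc, tiebreak id asc: (0.1, id=5), (13.1, id=7), (17.7, id=2), (26.9, id=9) …. Take first 1.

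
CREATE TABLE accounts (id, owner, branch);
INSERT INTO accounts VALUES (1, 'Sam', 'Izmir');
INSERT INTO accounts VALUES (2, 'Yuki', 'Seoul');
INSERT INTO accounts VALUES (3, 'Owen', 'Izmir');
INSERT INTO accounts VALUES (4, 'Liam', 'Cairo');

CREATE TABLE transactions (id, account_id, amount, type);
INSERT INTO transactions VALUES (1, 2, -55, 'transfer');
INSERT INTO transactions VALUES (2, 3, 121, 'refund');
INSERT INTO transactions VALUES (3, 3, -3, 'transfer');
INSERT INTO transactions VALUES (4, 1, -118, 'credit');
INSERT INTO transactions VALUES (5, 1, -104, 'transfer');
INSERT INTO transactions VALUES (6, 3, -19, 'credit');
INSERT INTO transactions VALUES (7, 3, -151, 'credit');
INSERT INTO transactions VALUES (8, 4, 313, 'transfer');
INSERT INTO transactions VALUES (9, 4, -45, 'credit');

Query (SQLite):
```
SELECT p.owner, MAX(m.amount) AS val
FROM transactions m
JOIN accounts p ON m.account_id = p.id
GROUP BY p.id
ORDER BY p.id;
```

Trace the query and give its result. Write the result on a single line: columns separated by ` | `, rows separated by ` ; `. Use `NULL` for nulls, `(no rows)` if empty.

Join each transactions row to its accounts via account_id.
Group joined rows by accounts.id; compute MAX(m.amount) per group.
  1: ids {4, 5} → MAX(m.amount)=-104
  2: ids {1} → MAX(m.amount)=-55
  3: ids {2, 3, 6, 7} → MAX(m.amount)=121
  4: ids {8, 9} → MAX(m.amount)=313

Sam | -104 ; Yuki | -55 ; Owen | 121 ; Liam | 313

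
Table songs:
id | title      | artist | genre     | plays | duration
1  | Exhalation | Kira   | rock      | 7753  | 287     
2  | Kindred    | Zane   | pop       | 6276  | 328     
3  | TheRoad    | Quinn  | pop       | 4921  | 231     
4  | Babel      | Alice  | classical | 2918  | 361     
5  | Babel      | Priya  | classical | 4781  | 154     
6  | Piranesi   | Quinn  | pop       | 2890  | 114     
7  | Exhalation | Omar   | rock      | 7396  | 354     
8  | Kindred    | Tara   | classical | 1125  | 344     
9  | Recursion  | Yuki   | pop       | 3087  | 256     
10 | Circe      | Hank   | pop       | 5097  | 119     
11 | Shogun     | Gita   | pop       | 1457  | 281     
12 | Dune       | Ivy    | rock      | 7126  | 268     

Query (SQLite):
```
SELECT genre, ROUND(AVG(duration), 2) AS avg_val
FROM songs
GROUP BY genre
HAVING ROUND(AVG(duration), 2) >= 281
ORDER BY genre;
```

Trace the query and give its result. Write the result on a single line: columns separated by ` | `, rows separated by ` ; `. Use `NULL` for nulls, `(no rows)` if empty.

classical | 286.33 ; rock | 303

Partition songs by genre; compute ROUND(AVG(duration), 2) within each group.
HAVING: keep groups where ROUND(AVG(duration), 2) >= 281.
  classical: ids {4, 5, 8} → ROUND(AVG(duration), 2)=286.33
  pop: ids {2, 3, 6, 9, 10, 11} → ROUND(AVG(duration), 2)=221.5
  rock: ids {1, 7, 12} → ROUND(AVG(duration), 2)=303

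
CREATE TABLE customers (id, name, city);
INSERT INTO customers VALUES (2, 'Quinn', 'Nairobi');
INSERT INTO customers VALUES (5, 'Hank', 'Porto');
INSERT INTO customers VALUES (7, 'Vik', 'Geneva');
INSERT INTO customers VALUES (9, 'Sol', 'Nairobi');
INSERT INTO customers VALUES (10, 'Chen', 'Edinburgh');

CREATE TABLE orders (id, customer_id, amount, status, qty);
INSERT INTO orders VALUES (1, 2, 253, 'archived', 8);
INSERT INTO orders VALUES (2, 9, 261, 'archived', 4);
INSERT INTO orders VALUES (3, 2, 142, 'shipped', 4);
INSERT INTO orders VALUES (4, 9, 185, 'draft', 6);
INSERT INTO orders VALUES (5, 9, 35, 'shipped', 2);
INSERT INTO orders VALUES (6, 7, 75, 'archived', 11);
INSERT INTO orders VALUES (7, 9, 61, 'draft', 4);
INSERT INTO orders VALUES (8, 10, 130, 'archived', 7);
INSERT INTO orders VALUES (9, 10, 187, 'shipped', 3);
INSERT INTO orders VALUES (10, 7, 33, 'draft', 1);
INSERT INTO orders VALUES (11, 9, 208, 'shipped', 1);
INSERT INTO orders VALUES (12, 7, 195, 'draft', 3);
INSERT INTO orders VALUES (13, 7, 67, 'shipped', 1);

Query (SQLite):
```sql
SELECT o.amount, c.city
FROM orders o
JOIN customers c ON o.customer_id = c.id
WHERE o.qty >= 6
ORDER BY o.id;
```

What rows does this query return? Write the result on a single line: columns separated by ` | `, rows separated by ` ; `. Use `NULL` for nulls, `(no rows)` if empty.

253 | Nairobi ; 185 | Nairobi ; 75 | Geneva ; 130 | Edinburgh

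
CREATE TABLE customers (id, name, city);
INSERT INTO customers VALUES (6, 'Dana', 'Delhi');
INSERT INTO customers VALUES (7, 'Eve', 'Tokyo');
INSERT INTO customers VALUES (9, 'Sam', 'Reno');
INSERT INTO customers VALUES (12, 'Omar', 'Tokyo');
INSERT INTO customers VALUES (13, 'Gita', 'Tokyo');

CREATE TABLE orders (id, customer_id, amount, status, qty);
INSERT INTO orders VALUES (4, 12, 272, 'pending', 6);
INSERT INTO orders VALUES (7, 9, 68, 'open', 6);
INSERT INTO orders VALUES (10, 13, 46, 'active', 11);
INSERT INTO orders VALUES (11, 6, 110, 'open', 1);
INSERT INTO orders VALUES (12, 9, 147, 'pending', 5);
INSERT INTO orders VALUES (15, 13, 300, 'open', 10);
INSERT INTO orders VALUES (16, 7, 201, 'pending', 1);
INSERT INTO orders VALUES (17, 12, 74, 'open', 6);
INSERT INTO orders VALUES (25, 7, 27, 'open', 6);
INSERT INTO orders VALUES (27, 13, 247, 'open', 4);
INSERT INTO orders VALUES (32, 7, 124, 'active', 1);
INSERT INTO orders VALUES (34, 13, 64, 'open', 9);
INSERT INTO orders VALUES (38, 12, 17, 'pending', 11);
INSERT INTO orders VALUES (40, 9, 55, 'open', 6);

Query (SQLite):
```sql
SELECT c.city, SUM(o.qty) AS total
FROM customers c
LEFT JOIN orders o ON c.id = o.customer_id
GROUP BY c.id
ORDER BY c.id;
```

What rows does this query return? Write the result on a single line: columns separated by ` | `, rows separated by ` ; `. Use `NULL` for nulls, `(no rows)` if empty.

Delhi | 1 ; Tokyo | 8 ; Reno | 17 ; Tokyo | 23 ; Tokyo | 34

LEFT JOIN keeps every customers row; unmatched ones get NULL for orders columns.
Group by customers.id and compute SUM(o.qty). SUM over an all-NULL group is NULL.
  6: ids {11} → SUM(o.qty)=1
  7: ids {16, 25, 32} → SUM(o.qty)=8
  9: ids {7, 12, 40} → SUM(o.qty)=17
  12: ids {4, 17, 38} → SUM(o.qty)=23
  13: ids {10, 15, 27, 34} → SUM(o.qty)=34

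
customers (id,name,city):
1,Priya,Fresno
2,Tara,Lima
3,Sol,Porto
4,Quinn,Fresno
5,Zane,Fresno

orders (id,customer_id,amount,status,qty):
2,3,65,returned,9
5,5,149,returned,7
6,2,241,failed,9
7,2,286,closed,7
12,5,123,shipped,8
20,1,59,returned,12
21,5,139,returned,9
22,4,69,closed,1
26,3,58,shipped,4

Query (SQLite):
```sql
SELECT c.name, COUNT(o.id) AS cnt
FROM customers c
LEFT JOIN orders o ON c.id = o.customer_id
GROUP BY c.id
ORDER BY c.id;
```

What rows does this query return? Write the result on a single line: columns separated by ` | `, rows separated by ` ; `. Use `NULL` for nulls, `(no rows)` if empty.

LEFT JOIN keeps every customers row; unmatched ones get NULL for orders columns.
Group by customers.id and compute COUNT(o.id). COUNT(col) of an all-NULL group is 0.
  1: ids {20} → COUNT(o.id)=1
  2: ids {6, 7} → COUNT(o.id)=2
  3: ids {2, 26} → COUNT(o.id)=2
  4: ids {22} → COUNT(o.id)=1
  5: ids {5, 12, 21} → COUNT(o.id)=3

Priya | 1 ; Tara | 2 ; Sol | 2 ; Quinn | 1 ; Zane | 3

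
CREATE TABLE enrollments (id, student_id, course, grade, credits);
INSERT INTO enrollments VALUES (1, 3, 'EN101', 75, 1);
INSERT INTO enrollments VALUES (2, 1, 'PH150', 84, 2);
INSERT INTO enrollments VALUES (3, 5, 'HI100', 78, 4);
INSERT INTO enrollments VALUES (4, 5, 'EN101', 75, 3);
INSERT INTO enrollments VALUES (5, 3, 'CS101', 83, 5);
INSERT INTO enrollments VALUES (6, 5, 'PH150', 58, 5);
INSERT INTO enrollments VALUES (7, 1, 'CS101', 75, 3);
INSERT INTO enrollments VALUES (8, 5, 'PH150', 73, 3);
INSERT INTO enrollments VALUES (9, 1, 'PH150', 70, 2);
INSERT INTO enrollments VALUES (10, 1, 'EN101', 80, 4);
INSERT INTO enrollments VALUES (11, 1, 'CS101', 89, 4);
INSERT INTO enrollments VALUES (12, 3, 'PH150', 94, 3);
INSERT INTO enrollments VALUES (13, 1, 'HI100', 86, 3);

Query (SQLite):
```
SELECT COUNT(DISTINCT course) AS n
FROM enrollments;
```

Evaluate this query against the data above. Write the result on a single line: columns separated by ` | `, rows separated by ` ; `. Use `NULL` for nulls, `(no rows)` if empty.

4

Count distinct non-NULL course values.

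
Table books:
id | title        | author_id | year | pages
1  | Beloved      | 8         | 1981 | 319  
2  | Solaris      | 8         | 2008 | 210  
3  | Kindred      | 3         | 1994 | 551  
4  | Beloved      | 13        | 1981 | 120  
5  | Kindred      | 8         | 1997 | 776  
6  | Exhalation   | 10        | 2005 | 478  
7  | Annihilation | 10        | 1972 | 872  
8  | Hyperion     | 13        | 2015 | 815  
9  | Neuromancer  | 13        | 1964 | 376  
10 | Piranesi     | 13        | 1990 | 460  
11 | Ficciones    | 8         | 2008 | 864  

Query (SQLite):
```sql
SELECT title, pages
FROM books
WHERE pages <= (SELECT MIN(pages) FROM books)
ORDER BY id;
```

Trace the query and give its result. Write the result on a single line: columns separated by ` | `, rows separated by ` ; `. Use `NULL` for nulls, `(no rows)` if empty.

Beloved | 120

Scalar subquery: MIN(pages) over all books rows = 120.
Keep rows where pages <= that value.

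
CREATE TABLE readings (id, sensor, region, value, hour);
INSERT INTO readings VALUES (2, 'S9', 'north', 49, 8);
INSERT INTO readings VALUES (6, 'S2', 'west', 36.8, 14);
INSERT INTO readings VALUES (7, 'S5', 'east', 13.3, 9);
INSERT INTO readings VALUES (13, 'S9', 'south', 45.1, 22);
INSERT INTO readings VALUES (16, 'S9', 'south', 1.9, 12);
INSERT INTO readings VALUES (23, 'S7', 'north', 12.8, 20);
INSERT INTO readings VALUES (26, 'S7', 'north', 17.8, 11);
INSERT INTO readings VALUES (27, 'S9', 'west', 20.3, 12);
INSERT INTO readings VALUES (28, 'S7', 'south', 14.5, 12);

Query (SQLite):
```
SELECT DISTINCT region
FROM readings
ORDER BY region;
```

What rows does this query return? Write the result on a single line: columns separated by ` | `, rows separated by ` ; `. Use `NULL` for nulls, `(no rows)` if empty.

east ; north ; south ; west

Collect distinct region values from readings.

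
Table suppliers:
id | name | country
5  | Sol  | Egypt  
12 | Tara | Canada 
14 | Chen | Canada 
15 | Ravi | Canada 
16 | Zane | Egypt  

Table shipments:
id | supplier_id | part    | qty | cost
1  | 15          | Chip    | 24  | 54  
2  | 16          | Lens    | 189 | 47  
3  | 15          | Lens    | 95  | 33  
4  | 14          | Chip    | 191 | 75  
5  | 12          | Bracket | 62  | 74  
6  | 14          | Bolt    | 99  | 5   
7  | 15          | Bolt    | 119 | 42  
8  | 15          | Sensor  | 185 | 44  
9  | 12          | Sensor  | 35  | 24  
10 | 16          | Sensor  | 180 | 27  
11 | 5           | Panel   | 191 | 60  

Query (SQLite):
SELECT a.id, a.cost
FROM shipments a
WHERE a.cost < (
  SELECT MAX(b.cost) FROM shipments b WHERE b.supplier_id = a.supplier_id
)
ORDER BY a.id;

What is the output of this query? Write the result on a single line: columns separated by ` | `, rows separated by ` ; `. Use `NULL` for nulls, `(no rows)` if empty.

3 | 33 ; 6 | 5 ; 7 | 42 ; 8 | 44 ; 9 | 24 ; 10 | 27

For each shipments row a, compute MAX(cost) over rows sharing a.supplier_id.
Keep row a if a.cost < that per-group MAX.
  supplier_id=5: MAX(cost) = 60
  supplier_id=12: MAX(cost) = 74
  supplier_id=14: MAX(cost) = 75
  supplier_id=15: MAX(cost) = 54
  supplier_id=16: MAX(cost) = 47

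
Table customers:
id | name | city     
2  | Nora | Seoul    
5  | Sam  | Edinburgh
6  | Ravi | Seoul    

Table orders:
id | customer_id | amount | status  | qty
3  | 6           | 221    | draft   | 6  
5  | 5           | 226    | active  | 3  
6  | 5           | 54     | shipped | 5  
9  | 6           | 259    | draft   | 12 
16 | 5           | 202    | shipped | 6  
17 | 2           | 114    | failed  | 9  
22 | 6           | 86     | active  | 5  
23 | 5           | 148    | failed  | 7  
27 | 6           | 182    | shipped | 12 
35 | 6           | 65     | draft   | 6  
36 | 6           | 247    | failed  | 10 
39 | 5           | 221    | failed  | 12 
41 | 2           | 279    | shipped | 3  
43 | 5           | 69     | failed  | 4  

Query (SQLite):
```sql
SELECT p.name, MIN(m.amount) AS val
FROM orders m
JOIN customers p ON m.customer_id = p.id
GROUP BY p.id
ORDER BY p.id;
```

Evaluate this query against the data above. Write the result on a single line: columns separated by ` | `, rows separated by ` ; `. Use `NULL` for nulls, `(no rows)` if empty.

Nora | 114 ; Sam | 54 ; Ravi | 65

Join each orders row to its customers via customer_id.
Group joined rows by customers.id; compute MIN(m.amount) per group.
  2: ids {17, 41} → MIN(m.amount)=114
  5: ids {5, 6, 16, 23, 39, 43} → MIN(m.amount)=54
  6: ids {3, 9, 22, 27, 35, 36} → MIN(m.amount)=65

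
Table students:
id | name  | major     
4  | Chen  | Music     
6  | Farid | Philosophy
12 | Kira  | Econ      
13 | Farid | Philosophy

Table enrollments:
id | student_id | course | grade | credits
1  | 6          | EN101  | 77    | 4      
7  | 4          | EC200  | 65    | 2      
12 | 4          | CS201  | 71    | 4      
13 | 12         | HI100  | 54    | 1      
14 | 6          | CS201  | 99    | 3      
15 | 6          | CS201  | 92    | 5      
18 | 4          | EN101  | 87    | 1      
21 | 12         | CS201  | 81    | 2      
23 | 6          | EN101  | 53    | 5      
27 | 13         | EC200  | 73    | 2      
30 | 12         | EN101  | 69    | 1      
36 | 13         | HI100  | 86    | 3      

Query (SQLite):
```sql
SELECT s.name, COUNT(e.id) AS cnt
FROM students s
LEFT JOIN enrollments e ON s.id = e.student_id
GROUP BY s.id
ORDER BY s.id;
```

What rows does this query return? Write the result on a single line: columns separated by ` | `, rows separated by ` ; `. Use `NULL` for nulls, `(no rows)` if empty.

LEFT JOIN keeps every students row; unmatched ones get NULL for enrollments columns.
Group by students.id and compute COUNT(e.id). COUNT(col) of an all-NULL group is 0.
  4: ids {7, 12, 18} → COUNT(e.id)=3
  6: ids {1, 14, 15, 23} → COUNT(e.id)=4
  12: ids {13, 21, 30} → COUNT(e.id)=3
  13: ids {27, 36} → COUNT(e.id)=2

Chen | 3 ; Farid | 4 ; Kira | 3 ; Farid | 2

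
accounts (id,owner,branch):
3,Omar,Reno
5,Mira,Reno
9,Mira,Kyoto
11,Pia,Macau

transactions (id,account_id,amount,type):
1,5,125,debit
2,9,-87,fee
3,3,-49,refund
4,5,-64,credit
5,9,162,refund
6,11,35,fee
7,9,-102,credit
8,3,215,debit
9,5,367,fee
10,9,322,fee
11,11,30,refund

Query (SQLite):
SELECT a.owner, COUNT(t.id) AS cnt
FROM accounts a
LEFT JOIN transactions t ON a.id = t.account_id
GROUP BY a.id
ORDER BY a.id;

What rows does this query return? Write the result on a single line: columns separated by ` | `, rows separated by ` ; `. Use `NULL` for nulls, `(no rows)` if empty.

LEFT JOIN keeps every accounts row; unmatched ones get NULL for transactions columns.
Group by accounts.id and compute COUNT(t.id). COUNT(col) of an all-NULL group is 0.
  3: ids {3, 8} → COUNT(t.id)=2
  5: ids {1, 4, 9} → COUNT(t.id)=3
  9: ids {2, 5, 7, 10} → COUNT(t.id)=4
  11: ids {6, 11} → COUNT(t.id)=2

Omar | 2 ; Mira | 3 ; Mira | 4 ; Pia | 2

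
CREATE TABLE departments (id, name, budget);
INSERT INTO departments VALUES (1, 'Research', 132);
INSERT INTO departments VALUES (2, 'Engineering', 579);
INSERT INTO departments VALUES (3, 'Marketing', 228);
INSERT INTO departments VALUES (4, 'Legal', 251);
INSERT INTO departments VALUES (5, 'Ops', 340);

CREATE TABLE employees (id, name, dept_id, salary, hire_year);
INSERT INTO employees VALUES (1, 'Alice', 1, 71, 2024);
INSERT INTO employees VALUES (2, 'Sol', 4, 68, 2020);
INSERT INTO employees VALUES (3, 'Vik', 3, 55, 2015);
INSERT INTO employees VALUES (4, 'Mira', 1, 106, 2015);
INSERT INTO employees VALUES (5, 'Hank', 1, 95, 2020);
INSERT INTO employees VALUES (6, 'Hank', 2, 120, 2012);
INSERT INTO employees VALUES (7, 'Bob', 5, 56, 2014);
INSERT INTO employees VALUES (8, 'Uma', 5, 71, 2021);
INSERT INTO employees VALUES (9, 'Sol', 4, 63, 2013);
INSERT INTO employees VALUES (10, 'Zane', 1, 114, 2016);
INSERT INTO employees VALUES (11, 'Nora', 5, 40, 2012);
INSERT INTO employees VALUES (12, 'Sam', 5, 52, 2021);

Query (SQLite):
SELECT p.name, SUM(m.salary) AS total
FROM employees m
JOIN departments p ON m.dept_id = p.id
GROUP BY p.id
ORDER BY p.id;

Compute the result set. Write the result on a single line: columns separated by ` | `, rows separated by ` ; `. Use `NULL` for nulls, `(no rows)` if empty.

Join each employees row to its departments via dept_id.
Group joined rows by departments.id; compute SUM(m.salary) per group.
  1: ids {1, 4, 5, 10} → SUM(m.salary)=386
  2: ids {6} → SUM(m.salary)=120
  3: ids {3} → SUM(m.salary)=55
  4: ids {2, 9} → SUM(m.salary)=131
  5: ids {7, 8, 11, 12} → SUM(m.salary)=219

Research | 386 ; Engineering | 120 ; Marketing | 55 ; Legal | 131 ; Ops | 219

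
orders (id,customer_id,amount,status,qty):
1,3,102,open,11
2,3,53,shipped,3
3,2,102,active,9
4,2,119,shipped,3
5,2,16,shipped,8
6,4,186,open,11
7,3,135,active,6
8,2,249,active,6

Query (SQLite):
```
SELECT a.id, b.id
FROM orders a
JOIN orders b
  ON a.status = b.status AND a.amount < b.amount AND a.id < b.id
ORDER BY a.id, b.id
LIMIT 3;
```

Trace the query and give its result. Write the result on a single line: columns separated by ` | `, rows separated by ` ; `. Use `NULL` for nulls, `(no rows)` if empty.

Pairs (a,b) with same status, a.amount < b.amount, a.id < b.id.
status groups: active:{3,7,8} open:{1,6} shipped:{2,4,5}
Ordered by (a.id, b.id); first 3.

1 | 6 ; 2 | 4 ; 3 | 7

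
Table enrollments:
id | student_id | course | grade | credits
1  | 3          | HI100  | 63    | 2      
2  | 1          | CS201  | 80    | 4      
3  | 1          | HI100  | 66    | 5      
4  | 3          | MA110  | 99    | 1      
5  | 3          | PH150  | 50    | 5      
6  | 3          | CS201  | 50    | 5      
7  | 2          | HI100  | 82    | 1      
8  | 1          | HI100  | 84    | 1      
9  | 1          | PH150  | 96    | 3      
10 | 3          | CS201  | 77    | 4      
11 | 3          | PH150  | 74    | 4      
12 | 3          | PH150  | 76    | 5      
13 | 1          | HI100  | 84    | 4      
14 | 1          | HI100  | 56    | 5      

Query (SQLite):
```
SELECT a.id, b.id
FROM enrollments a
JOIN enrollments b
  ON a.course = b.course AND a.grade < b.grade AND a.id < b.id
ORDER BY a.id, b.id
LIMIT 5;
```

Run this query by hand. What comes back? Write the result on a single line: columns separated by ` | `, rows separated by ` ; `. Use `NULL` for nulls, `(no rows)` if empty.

1 | 3 ; 1 | 7 ; 1 | 8 ; 1 | 13 ; 3 | 7

Pairs (a,b) with same course, a.grade < b.grade, a.id < b.id.
course groups: CS201:{2,6,10} HI100:{1,3,7,8,13,14} MA110:{4} PH150:{5,9,11,12}
Ordered by (a.id, b.id); first 5.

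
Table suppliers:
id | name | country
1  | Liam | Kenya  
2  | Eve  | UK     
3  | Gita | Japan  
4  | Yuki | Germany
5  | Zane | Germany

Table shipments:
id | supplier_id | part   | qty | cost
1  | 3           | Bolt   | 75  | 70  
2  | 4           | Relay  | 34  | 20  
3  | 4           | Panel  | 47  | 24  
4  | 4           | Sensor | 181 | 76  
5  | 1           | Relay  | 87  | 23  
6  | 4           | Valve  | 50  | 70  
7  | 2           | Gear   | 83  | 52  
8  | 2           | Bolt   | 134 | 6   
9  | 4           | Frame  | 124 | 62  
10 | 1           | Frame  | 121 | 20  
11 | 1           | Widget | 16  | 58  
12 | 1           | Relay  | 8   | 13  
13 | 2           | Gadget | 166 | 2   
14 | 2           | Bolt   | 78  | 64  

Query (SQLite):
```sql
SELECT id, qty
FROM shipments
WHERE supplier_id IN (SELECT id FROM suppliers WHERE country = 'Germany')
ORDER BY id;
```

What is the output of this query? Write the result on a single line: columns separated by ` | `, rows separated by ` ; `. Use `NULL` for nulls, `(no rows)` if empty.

2 | 34 ; 3 | 47 ; 4 | 181 ; 6 | 50 ; 9 | 124

Inner query: suppliers.id where country = 'Germany'.
Outer: keep shipments rows whose supplier_id is in that set.
Inner query → {4, 5}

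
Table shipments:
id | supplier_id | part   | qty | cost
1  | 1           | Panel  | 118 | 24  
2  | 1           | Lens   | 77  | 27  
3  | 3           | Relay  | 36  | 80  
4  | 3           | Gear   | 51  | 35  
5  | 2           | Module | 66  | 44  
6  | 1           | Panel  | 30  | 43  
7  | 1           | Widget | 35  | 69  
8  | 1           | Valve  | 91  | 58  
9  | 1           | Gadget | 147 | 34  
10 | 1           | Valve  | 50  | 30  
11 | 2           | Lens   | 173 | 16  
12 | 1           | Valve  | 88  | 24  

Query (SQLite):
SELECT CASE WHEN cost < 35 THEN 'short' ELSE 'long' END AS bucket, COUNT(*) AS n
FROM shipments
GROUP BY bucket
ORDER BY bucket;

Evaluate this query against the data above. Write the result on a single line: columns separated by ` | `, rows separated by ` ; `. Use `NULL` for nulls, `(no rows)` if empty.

long | 6 ; short | 6

Bucket rows by cost < 35 → 'short' else 'long'; count each bucket.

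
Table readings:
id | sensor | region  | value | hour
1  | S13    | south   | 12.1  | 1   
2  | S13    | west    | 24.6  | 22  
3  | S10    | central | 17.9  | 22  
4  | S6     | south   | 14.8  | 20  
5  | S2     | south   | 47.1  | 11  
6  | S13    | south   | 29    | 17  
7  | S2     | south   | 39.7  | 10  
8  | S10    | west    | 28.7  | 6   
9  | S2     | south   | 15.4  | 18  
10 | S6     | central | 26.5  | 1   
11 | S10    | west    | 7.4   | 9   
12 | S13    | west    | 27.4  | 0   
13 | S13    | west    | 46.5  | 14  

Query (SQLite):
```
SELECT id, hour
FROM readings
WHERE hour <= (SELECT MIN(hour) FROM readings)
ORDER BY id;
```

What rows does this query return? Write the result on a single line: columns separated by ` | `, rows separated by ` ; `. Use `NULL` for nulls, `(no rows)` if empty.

12 | 0

Scalar subquery: MIN(hour) over all readings rows = 0.
Keep rows where hour <= that value.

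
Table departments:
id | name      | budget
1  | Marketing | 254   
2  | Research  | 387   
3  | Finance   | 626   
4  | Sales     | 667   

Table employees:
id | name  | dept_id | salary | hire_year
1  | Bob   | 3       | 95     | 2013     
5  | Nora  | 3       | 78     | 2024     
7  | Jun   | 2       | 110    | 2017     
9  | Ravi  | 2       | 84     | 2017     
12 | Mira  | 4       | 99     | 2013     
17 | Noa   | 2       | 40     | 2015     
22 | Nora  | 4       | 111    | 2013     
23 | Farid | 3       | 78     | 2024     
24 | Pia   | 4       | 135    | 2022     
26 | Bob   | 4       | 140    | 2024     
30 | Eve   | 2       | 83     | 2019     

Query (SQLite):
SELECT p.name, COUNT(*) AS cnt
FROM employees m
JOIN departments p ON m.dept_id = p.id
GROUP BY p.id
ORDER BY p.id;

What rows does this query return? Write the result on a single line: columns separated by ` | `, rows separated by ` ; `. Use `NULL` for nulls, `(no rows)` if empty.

Join each employees row to its departments via dept_id.
Group joined rows by departments.id; compute COUNT(*) per group.
  2: ids {7, 9, 17, 30} → COUNT(*)=4
  3: ids {1, 5, 23} → COUNT(*)=3
  4: ids {12, 22, 24, 26} → COUNT(*)=4

Research | 4 ; Finance | 3 ; Sales | 4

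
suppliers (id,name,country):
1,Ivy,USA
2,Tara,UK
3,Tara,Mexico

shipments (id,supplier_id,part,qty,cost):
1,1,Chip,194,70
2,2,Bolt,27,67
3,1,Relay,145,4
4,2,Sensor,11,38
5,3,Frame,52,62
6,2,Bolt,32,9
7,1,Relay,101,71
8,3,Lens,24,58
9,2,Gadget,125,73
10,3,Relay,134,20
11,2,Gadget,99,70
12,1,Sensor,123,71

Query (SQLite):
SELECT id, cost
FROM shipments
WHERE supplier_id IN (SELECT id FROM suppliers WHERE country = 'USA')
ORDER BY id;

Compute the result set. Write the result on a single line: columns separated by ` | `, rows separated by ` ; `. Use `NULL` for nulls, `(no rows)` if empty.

1 | 70 ; 3 | 4 ; 7 | 71 ; 12 | 71

Inner query: suppliers.id where country = 'USA'.
Outer: keep shipments rows whose supplier_id is in that set.
Inner query → {1}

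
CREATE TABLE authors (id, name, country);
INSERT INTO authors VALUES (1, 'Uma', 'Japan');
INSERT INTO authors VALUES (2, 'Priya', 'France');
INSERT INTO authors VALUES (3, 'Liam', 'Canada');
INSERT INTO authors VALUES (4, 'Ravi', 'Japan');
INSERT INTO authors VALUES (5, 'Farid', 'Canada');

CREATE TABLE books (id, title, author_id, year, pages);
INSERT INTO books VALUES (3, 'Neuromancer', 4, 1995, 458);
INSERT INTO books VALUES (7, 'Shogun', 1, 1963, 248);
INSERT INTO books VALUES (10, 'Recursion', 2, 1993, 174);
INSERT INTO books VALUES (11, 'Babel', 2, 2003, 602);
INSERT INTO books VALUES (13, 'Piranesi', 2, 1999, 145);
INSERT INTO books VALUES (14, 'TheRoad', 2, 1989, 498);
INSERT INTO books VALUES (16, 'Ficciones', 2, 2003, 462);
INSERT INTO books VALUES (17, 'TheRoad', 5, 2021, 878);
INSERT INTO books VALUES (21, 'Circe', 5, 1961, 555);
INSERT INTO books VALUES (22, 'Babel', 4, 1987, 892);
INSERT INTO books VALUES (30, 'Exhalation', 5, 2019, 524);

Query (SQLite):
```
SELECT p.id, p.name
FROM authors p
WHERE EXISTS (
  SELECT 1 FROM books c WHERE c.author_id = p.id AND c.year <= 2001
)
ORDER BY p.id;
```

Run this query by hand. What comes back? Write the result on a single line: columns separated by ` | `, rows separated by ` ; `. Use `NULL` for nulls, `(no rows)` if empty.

1 | Uma ; 2 | Priya ; 4 | Ravi ; 5 | Farid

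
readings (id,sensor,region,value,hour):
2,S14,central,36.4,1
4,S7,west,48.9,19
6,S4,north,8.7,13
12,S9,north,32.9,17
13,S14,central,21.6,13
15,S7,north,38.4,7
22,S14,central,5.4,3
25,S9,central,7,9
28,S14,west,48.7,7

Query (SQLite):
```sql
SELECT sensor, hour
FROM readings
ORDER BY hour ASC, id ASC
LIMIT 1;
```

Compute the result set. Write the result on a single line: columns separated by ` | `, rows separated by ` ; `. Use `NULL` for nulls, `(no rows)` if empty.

S14 | 1

Sort by hour asc, tiebreak id asc: (1, id=2), (3, id=22), (7, id=15), (7, id=28) …. Take first 1.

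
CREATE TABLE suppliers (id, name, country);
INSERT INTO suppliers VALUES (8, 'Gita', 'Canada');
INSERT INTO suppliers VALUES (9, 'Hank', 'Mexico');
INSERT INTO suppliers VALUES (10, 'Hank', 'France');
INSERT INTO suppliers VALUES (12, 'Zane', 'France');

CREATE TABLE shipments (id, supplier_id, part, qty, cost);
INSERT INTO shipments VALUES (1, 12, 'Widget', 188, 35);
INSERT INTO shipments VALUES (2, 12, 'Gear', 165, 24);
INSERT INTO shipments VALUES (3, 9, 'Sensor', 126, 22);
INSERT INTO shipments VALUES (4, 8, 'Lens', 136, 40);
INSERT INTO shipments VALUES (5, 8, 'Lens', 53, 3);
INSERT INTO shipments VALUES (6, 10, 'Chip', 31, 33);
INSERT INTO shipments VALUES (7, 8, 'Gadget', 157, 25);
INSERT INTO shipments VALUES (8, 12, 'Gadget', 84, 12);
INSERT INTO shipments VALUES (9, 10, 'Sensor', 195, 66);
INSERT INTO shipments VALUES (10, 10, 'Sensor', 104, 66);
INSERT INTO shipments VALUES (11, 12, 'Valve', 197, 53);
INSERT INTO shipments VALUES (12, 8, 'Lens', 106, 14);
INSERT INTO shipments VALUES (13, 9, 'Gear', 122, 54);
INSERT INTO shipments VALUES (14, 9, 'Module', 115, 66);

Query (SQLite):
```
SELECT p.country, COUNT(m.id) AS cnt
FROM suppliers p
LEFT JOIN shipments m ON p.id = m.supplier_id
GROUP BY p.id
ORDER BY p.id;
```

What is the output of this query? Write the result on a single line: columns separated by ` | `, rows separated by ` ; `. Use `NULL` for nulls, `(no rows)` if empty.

LEFT JOIN keeps every suppliers row; unmatched ones get NULL for shipments columns.
Group by suppliers.id and compute COUNT(m.id). COUNT(col) of an all-NULL group is 0.
  8: ids {4, 5, 7, 12} → COUNT(m.id)=4
  9: ids {3, 13, 14} → COUNT(m.id)=3
  10: ids {6, 9, 10} → COUNT(m.id)=3
  12: ids {1, 2, 8, 11} → COUNT(m.id)=4

Canada | 4 ; Mexico | 3 ; France | 3 ; France | 4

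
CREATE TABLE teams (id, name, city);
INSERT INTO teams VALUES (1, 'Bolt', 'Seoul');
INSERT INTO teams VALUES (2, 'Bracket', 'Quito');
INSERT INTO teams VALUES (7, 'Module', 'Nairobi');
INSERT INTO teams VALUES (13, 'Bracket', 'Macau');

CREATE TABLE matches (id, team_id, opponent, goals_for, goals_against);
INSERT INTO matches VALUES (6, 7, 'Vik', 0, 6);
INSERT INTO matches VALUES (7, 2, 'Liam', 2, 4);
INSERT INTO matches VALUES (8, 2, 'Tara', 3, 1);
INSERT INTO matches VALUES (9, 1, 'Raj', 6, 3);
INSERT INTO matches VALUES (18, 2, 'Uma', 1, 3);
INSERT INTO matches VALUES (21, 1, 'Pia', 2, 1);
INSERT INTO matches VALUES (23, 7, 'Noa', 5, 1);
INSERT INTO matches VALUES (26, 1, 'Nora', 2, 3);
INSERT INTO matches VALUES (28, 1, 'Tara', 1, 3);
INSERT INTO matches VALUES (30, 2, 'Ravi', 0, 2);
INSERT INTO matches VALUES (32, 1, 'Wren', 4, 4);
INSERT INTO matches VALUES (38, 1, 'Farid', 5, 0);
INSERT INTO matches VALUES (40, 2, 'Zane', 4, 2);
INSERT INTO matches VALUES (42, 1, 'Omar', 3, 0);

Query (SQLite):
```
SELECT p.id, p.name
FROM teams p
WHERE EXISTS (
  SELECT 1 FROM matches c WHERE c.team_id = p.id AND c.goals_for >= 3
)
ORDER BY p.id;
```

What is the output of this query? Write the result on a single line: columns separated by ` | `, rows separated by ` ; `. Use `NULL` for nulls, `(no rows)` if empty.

1 | Bolt ; 2 | Bracket ; 7 | Module

For each teams row, check whether any matches with matching team_id has goals_for >= 3.
Keep rows where that is true.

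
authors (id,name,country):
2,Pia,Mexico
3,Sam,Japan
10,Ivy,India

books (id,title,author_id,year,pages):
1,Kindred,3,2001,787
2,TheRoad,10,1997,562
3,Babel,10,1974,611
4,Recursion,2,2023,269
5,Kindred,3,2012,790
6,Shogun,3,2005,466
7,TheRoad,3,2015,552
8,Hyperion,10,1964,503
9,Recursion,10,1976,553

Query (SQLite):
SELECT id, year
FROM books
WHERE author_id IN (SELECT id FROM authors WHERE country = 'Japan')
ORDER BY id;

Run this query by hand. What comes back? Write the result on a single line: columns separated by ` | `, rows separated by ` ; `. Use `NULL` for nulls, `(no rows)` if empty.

1 | 2001 ; 5 | 2012 ; 6 | 2005 ; 7 | 2015

Inner query: authors.id where country = 'Japan'.
Outer: keep books rows whose author_id is in that set.
Inner query → {3}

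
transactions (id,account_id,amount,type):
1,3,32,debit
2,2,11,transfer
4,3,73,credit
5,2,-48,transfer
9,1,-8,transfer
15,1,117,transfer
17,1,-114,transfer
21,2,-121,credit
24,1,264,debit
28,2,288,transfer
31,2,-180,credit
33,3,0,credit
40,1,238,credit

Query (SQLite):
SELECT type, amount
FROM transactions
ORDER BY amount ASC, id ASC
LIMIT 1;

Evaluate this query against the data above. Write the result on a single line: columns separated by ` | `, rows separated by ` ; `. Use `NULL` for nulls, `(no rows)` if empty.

credit | -180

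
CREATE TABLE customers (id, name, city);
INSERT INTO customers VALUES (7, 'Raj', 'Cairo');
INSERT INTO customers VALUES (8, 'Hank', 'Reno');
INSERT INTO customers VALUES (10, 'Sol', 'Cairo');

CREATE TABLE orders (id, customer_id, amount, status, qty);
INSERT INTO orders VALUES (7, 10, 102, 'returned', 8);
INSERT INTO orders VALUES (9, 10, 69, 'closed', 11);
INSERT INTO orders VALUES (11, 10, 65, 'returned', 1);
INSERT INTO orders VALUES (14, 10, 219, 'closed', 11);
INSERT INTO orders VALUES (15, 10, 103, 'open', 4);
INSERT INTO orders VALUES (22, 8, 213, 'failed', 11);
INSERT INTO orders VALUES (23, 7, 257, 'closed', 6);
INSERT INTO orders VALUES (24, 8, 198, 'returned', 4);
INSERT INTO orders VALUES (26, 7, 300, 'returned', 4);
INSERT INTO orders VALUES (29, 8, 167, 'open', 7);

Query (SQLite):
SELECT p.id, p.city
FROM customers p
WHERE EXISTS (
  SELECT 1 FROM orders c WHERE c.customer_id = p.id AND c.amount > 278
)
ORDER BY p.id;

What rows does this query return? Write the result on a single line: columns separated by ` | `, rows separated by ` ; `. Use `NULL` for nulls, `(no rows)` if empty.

7 | Cairo

For each customers row, check whether any orders with matching customer_id has amount > 278.
Keep rows where that is true.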